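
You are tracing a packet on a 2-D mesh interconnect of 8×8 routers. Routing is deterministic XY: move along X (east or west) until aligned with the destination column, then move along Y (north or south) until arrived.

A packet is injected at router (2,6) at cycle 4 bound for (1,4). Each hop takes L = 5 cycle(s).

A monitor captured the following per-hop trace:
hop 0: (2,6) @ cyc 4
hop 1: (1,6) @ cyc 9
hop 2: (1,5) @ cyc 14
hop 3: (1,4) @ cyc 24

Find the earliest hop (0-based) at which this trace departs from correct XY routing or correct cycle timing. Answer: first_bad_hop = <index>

first_bad_hop = 3

[1] (-1,+0) / 5c ⇒ ok
[2] (+0,-1) / 5c ⇒ ok
[3] (+0,-1) / 10c ⇒ BAD: Δcyc=10≠L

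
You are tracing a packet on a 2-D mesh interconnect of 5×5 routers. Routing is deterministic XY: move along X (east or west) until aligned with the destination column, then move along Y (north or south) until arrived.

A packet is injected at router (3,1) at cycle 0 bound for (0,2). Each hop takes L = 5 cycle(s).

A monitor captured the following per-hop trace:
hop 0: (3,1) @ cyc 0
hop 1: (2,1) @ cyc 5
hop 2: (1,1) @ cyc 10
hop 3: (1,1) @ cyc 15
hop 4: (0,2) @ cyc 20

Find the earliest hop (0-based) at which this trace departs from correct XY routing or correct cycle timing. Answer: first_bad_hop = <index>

first_bad_hop = 3

hop 1: step (-1,+0), +5 cyc — ok
hop 2: step (-1,+0), +5 cyc — ok
hop 3: step (+0,+0), +5 cyc — BAD: non-unit step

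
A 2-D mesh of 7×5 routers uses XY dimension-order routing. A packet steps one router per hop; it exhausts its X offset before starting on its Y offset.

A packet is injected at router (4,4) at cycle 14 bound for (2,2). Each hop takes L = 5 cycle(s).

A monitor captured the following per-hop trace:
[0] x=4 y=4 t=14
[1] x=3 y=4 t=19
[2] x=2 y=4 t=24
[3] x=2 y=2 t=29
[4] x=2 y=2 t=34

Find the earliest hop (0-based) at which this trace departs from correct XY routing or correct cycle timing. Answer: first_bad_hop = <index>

check 1→ d=(-1,0) cyc+5: ok
check 2→ d=(-1,0) cyc+5: ok
check 3→ d=(0,-2) cyc+5: BAD: non-unit step

first_bad_hop = 3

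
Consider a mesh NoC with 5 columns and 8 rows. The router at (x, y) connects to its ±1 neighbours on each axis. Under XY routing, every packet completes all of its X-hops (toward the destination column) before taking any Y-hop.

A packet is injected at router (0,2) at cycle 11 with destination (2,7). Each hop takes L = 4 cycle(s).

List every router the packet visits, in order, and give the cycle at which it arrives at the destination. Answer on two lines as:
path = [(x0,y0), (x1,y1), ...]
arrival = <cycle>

path = [(0,2), (1,2), (2,2), (2,3), (2,4), (2,5), (2,6), (2,7)]
arrival = 39

[0] x=0 y=2 t=11
[1] x=1 y=2 t=15 →E
[2] x=2 y=2 t=19 →E
[3] x=2 y=3 t=23 →N
[4] x=2 y=4 t=27 →N
[5] x=2 y=5 t=31 →N
[6] x=2 y=6 t=35 →N
[7] x=2 y=7 t=39 →N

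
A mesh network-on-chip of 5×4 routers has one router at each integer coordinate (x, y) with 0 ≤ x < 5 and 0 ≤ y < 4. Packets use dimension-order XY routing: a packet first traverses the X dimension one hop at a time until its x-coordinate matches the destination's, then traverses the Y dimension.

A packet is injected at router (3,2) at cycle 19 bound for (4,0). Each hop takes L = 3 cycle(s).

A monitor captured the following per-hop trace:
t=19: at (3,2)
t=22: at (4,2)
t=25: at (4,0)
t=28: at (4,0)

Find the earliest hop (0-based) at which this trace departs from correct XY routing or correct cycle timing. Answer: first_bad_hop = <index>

first_bad_hop = 2

  1: Δx=+1 Δy=+0 Δt=3 [ok]
  2: Δx=+0 Δy=-2 Δt=3 [BAD: non-unit step]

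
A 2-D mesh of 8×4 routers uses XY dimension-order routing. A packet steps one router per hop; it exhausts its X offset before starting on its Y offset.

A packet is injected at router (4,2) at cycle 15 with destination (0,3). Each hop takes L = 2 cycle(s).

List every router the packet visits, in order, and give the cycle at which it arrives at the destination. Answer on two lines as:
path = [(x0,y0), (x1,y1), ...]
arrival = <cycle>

path = [(4,2), (3,2), (2,2), (1,2), (0,2), (0,3)]
arrival = 25

#0 — 4,2 | c15
#1 — 3,2 | c17 | W
#2 — 2,2 | c19 | W
#3 — 1,2 | c21 | W
#4 — 0,2 | c23 | W
#5 — 0,3 | c25 | N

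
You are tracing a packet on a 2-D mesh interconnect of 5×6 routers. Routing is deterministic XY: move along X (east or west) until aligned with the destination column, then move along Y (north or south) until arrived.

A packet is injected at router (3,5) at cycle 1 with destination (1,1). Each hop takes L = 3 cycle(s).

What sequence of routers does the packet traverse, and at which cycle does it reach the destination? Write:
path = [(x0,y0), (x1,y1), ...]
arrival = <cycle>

path = [(3,5), (2,5), (1,5), (1,4), (1,3), (1,2), (1,1)]
arrival = 19

#0 — 3,5 | c1
#1 — 2,5 | c4 | W
#2 — 1,5 | c7 | W
#3 — 1,4 | c10 | S
#4 — 1,3 | c13 | S
#5 — 1,2 | c16 | S
#6 — 1,1 | c19 | S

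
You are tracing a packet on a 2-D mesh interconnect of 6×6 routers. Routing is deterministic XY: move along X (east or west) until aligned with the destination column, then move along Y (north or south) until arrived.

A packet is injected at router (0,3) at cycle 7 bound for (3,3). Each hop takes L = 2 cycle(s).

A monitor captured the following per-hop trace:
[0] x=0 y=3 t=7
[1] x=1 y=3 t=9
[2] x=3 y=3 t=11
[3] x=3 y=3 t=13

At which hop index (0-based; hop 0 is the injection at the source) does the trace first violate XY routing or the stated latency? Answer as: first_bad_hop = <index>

first_bad_hop = 2

hop 1: step (+1,+0), +2 cyc — ok
hop 2: step (+2,+0), +2 cyc — BAD: non-unit step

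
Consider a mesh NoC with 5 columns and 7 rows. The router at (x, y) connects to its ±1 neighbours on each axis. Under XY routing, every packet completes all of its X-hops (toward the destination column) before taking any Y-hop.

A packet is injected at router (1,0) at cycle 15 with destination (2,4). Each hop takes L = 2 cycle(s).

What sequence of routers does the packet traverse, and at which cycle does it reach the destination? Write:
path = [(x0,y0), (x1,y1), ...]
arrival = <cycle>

t=15: at (1,0)
t=17: at (2,0) after E
t=19: at (2,1) after N
t=21: at (2,2) after N
t=23: at (2,3) after N
t=25: at (2,4) after N

path = [(1,0), (2,0), (2,1), (2,2), (2,3), (2,4)]
arrival = 25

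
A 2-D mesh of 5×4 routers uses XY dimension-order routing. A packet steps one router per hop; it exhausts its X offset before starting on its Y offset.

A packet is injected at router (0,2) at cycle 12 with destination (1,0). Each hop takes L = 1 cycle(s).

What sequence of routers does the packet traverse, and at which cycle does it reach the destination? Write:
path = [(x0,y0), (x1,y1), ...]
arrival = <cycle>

path = [(0,2), (1,2), (1,1), (1,0)]
arrival = 15

#0 — 0,2 | c12
#1 — 1,2 | c13 | E
#2 — 1,1 | c14 | S
#3 — 1,0 | c15 | S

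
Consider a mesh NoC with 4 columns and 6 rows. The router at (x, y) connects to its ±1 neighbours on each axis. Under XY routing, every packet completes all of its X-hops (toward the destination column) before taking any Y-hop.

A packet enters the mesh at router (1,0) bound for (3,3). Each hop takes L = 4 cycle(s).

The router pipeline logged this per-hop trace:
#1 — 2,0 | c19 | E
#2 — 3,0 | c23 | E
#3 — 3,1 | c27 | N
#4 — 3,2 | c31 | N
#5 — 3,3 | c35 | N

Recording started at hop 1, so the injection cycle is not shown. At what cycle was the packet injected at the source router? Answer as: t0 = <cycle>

cyc[1] = 19 and cyc[k] = t0 + k·L for every k.
Therefore t0 = 19 − L = 15.

t0 = 15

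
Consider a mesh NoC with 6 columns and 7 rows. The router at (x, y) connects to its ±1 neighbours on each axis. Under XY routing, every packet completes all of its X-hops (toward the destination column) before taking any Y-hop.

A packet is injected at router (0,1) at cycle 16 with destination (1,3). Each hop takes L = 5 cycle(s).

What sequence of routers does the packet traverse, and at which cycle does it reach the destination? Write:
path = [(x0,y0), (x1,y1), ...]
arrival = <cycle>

#0 — 0,1 | c16
#1 — 1,1 | c21 | E
#2 — 1,2 | c26 | N
#3 — 1,3 | c31 | N

path = [(0,1), (1,1), (1,2), (1,3)]
arrival = 31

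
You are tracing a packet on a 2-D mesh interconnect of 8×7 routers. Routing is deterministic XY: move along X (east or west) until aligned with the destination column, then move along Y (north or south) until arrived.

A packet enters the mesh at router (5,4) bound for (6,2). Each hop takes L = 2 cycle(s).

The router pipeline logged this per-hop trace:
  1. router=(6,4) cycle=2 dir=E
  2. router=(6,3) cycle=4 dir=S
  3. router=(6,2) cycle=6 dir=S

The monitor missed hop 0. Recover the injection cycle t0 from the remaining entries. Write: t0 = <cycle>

t0 = 0

cyc[1] = 2 and cyc[k] = t0 + k·L for every k.
So t0 = 2 − 1·2 = 0.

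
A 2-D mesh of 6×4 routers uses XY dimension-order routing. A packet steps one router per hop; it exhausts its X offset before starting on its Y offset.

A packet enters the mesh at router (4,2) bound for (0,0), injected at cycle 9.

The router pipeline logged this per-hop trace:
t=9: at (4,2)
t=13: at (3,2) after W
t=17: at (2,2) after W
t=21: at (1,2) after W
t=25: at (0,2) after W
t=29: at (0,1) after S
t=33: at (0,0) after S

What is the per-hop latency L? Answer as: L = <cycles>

L = 4

Between hops 0 and 1 the cycle counter advances 13 − 9 = 4.
One hop costs L cycles, so L = 4.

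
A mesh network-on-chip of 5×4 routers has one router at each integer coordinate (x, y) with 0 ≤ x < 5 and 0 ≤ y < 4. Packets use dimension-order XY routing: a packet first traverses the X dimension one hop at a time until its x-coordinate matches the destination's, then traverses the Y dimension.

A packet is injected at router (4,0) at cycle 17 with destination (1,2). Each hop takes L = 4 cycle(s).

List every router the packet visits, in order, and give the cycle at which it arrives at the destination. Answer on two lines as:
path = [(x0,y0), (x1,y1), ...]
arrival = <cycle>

path = [(4,0), (3,0), (2,0), (1,0), (1,1), (1,2)]
arrival = 37

src (4,0)  cyc=17
W→(3,0)  cyc=21
W→(2,0)  cyc=25
W→(1,0)  cyc=29
N→(1,1)  cyc=33
N→(1,2)  cyc=37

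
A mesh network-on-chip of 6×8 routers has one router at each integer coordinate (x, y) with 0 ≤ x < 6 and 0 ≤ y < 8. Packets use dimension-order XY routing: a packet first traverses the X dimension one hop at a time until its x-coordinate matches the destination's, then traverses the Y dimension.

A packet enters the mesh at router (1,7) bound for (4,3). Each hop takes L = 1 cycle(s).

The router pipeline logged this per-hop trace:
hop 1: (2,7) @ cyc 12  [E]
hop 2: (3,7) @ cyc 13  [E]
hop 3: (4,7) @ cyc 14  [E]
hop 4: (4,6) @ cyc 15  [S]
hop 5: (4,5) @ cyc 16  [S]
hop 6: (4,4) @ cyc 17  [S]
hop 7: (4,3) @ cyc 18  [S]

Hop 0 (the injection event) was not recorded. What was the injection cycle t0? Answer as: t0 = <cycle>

t0 = 11

The first recorded entry is hop 1 at cycle 12.
So t0 = 12 − 1·1 = 11.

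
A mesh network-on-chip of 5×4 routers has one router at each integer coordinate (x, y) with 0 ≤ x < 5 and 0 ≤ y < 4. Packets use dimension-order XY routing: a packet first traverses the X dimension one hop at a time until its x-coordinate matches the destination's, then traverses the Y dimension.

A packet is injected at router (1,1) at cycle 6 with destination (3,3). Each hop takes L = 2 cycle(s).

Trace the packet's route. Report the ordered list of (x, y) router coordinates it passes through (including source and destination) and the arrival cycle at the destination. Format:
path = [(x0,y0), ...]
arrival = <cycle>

path = [(1,1), (2,1), (3,1), (3,2), (3,3)]
arrival = 14

  0. router=(1,1) cycle=6 (inject)
  1. router=(2,1) cycle=8 dir=E
  2. router=(3,1) cycle=10 dir=E
  3. router=(3,2) cycle=12 dir=N
  4. router=(3,3) cycle=14 dir=N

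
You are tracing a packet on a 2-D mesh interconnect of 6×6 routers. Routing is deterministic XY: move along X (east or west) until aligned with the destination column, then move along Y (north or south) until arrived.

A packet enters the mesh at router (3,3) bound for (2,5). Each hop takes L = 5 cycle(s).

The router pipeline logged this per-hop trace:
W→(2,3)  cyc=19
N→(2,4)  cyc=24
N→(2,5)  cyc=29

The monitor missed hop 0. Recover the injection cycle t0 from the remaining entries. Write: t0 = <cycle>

t0 = 14

cyc[1] = 19 and cyc[k] = t0 + k·L for every k.
Subtract one hop: t0 = 19 − 5 = 14.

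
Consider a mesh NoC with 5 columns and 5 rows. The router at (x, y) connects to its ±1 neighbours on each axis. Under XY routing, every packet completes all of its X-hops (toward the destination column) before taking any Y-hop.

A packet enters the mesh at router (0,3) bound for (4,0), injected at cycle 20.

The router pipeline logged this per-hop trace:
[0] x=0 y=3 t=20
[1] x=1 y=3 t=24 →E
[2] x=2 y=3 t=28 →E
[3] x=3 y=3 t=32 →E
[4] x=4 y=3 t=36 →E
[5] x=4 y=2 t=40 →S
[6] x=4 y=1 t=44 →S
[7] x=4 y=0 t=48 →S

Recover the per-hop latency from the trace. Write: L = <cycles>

Δcyc across hop 0→1: 24 − 20 = 4.
Per-hop latency L = Δcyc = 4.

L = 4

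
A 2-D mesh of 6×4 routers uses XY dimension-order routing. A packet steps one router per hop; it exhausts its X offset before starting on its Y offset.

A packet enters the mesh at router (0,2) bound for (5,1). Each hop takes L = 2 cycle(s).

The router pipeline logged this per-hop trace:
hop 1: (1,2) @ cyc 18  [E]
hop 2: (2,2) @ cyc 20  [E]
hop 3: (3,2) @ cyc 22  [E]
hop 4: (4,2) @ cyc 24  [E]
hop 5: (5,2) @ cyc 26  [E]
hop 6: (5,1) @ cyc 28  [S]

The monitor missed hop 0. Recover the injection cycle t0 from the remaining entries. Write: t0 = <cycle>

t0 = 16

The first recorded entry is hop 1 at cycle 18.
t0 = cyc[1] − L = 18 − 2 = 16.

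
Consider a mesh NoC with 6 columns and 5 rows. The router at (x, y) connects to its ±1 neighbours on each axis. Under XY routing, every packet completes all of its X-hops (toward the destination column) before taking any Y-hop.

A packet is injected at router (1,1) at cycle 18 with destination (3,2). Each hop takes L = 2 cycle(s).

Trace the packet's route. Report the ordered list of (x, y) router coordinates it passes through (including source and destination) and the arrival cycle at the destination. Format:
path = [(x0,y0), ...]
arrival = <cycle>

path = [(1,1), (2,1), (3,1), (3,2)]
arrival = 24

src (1,1)  cyc=18
E→(2,1)  cyc=20
E→(3,1)  cyc=22
N→(3,2)  cyc=24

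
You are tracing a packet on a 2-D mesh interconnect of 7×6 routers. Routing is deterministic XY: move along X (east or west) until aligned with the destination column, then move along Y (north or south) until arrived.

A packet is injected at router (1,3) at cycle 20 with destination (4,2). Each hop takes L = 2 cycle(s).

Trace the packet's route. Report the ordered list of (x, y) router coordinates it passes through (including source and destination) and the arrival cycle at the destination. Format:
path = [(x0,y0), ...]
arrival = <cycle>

hop 0: (1,3) @ cyc 20
hop 1: (2,3) @ cyc 22  [E]
hop 2: (3,3) @ cyc 24  [E]
hop 3: (4,3) @ cyc 26  [E]
hop 4: (4,2) @ cyc 28  [S]

path = [(1,3), (2,3), (3,3), (4,3), (4,2)]
arrival = 28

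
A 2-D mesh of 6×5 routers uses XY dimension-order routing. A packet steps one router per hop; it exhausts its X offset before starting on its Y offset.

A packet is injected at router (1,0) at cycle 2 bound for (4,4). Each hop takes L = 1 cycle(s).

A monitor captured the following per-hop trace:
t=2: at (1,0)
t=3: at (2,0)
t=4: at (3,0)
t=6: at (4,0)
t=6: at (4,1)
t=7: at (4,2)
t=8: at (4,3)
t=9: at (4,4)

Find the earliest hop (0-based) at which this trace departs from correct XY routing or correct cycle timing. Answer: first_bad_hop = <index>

first_bad_hop = 3

[1] (+1,+0) / 1c ⇒ ok
[2] (+1,+0) / 1c ⇒ ok
[3] (+1,+0) / 2c ⇒ BAD: Δcyc=2≠L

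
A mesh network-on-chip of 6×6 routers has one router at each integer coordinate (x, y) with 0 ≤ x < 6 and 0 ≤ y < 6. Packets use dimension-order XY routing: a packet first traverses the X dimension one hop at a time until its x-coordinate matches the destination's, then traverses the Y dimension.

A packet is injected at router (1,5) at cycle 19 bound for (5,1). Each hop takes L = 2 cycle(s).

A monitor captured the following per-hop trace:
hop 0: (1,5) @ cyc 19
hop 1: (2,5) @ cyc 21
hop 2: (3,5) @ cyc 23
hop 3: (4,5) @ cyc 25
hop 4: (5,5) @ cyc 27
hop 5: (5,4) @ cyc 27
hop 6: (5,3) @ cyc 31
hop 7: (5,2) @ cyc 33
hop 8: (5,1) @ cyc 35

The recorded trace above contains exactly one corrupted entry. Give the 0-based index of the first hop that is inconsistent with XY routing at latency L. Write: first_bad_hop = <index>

check 1→ d=(1,0) cyc+2: ok
check 2→ d=(1,0) cyc+2: ok
check 3→ d=(1,0) cyc+2: ok
check 4→ d=(1,0) cyc+2: ok
check 5→ d=(0,-1) cyc+0: BAD: Δcyc=0≠L

first_bad_hop = 5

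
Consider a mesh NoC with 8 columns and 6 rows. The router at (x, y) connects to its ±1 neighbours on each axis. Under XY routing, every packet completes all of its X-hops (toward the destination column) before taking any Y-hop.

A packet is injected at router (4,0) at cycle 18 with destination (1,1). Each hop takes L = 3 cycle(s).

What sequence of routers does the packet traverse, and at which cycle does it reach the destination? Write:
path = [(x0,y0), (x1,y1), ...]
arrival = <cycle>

path = [(4,0), (3,0), (2,0), (1,0), (1,1)]
arrival = 30

#0 — 4,0 | c18
#1 — 3,0 | c21 | W
#2 — 2,0 | c24 | W
#3 — 1,0 | c27 | W
#4 — 1,1 | c30 | N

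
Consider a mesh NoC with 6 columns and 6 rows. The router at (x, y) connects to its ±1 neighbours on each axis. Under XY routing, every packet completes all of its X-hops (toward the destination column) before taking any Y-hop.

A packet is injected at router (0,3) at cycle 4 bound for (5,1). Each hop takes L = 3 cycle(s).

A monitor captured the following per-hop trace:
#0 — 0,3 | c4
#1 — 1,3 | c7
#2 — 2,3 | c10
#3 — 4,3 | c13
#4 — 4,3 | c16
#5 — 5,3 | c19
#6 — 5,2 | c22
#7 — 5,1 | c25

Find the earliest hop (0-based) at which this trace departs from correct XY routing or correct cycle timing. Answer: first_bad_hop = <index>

first_bad_hop = 3

[1] (+1,+0) / 3c ⇒ ok
[2] (+1,+0) / 3c ⇒ ok
[3] (+2,+0) / 3c ⇒ BAD: non-unit step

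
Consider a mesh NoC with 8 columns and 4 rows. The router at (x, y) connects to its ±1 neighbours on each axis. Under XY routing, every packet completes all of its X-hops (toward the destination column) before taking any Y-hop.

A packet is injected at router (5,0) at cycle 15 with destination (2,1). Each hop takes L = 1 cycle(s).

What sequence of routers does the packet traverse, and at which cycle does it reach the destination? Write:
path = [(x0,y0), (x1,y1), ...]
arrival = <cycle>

[0] x=5 y=0 t=15
[1] x=4 y=0 t=16 →W
[2] x=3 y=0 t=17 →W
[3] x=2 y=0 t=18 →W
[4] x=2 y=1 t=19 →N

path = [(5,0), (4,0), (3,0), (2,0), (2,1)]
arrival = 19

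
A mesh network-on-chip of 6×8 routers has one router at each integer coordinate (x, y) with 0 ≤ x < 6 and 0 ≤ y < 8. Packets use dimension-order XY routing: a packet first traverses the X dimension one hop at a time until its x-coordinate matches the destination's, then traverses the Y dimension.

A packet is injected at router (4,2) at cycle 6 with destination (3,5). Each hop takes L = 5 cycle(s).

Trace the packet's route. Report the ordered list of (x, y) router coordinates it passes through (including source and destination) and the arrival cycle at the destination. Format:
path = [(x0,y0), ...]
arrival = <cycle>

[0] x=4 y=2 t=6
[1] x=3 y=2 t=11 →W
[2] x=3 y=3 t=16 →N
[3] x=3 y=4 t=21 →N
[4] x=3 y=5 t=26 →N

path = [(4,2), (3,2), (3,3), (3,4), (3,5)]
arrival = 26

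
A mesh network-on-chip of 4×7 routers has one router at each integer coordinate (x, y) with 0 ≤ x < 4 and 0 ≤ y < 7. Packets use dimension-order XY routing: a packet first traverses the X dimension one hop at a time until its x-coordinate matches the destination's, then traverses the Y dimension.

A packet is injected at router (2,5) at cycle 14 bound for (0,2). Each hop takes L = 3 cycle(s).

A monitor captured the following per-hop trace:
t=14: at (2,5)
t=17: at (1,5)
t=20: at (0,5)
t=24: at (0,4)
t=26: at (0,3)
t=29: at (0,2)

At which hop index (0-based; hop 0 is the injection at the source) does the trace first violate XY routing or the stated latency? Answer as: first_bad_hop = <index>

first_bad_hop = 3

check 1→ d=(-1,0) cyc+3: ok
check 2→ d=(-1,0) cyc+3: ok
check 3→ d=(0,-1) cyc+4: BAD: Δcyc=4≠L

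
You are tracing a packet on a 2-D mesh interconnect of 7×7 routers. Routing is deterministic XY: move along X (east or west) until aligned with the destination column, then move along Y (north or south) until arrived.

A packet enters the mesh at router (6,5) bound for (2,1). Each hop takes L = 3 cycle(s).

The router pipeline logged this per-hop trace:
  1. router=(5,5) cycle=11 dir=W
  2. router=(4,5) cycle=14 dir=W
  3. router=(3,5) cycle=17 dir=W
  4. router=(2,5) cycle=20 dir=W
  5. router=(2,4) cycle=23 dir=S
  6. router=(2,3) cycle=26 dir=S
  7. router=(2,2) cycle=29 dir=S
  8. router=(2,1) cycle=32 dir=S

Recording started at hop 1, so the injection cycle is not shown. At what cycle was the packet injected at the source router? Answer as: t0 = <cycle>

At hop 1 the cycle is 11; in general cyc_k = t0 + kL.
So t0 = 11 − 1·3 = 8.

t0 = 8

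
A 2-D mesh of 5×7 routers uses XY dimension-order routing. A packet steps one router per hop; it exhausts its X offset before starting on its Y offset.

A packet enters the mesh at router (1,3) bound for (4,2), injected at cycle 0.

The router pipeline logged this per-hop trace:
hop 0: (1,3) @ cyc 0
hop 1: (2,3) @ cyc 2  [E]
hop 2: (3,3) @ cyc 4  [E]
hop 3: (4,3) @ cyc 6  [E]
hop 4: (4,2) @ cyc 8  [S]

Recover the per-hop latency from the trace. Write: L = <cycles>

L = 2

Δcyc across hop 0→1: 2 − 0 = 2.
Each hop adds L, hence L = 2.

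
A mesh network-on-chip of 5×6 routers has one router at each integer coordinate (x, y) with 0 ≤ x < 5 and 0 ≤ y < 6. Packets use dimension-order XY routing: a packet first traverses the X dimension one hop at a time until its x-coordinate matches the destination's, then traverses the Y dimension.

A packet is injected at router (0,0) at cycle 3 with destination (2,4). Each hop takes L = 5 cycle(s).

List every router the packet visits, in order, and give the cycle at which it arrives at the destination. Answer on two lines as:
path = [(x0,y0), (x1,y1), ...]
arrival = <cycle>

path = [(0,0), (1,0), (2,0), (2,1), (2,2), (2,3), (2,4)]
arrival = 33

  0. router=(0,0) cycle=3 (inject)
  1. router=(1,0) cycle=8 dir=E
  2. router=(2,0) cycle=13 dir=E
  3. router=(2,1) cycle=18 dir=N
  4. router=(2,2) cycle=23 dir=N
  5. router=(2,3) cycle=28 dir=N
  6. router=(2,4) cycle=33 dir=N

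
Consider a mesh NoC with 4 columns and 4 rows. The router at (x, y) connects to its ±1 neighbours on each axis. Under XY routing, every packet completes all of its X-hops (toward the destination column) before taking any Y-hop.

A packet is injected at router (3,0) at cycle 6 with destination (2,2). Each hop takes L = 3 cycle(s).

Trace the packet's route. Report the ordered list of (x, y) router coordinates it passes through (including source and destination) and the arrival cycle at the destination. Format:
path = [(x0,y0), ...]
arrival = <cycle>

hop 0: (3,0) @ cyc 6
hop 1: (2,0) @ cyc 9  [W]
hop 2: (2,1) @ cyc 12  [N]
hop 3: (2,2) @ cyc 15  [N]

path = [(3,0), (2,0), (2,1), (2,2)]
arrival = 15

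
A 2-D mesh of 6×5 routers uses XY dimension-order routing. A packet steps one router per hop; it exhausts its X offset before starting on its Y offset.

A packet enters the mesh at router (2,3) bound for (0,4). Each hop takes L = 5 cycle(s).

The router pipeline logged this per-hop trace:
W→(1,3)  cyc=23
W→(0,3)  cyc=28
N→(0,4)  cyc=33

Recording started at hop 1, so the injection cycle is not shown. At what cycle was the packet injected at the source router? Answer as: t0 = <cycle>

At hop 1 the cycle is 23; in general cyc_k = t0 + kL.
Therefore t0 = 23 − L = 18.

t0 = 18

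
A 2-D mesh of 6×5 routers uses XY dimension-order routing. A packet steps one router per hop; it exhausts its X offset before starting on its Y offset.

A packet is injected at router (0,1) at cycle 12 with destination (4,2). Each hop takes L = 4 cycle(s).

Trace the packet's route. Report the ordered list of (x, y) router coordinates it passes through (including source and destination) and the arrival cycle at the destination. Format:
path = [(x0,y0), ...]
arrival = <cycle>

path = [(0,1), (1,1), (2,1), (3,1), (4,1), (4,2)]
arrival = 32

[0] x=0 y=1 t=12
[1] x=1 y=1 t=16 →E
[2] x=2 y=1 t=20 →E
[3] x=3 y=1 t=24 →E
[4] x=4 y=1 t=28 →E
[5] x=4 y=2 t=32 →N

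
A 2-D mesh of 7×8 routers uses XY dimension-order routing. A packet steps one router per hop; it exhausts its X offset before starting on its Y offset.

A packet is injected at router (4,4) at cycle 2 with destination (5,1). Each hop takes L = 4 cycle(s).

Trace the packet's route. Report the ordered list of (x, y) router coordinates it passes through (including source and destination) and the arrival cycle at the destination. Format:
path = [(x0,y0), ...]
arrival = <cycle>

  0. router=(4,4) cycle=2 (inject)
  1. router=(5,4) cycle=6 dir=E
  2. router=(5,3) cycle=10 dir=S
  3. router=(5,2) cycle=14 dir=S
  4. router=(5,1) cycle=18 dir=S

path = [(4,4), (5,4), (5,3), (5,2), (5,1)]
arrival = 18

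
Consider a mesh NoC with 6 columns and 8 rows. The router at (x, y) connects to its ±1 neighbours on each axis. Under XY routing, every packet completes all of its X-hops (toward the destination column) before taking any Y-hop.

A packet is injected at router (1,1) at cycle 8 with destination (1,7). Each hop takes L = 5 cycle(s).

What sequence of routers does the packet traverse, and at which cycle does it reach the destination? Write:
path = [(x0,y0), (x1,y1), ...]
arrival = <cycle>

  0. router=(1,1) cycle=8 (inject)
  1. router=(1,2) cycle=13 dir=N
  2. router=(1,3) cycle=18 dir=N
  3. router=(1,4) cycle=23 dir=N
  4. router=(1,5) cycle=28 dir=N
  5. router=(1,6) cycle=33 dir=N
  6. router=(1,7) cycle=38 dir=N

path = [(1,1), (1,2), (1,3), (1,4), (1,5), (1,6), (1,7)]
arrival = 38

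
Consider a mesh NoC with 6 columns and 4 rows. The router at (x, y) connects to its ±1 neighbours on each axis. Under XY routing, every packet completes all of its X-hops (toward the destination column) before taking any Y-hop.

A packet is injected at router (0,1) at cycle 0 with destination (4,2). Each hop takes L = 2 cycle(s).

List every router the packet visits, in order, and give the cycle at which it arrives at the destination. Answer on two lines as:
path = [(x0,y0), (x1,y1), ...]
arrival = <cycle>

  0. router=(0,1) cycle=0 (inject)
  1. router=(1,1) cycle=2 dir=E
  2. router=(2,1) cycle=4 dir=E
  3. router=(3,1) cycle=6 dir=E
  4. router=(4,1) cycle=8 dir=E
  5. router=(4,2) cycle=10 dir=N

path = [(0,1), (1,1), (2,1), (3,1), (4,1), (4,2)]
arrival = 10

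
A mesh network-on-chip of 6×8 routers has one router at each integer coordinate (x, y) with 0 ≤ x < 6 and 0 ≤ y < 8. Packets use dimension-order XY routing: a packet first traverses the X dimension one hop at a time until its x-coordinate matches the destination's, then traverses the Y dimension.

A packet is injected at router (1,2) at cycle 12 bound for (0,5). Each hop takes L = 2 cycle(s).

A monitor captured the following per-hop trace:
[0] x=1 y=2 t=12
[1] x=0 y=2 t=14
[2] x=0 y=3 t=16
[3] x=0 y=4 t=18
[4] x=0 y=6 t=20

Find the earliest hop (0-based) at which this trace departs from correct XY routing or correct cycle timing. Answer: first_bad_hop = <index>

hop 1: step (-1,+0), +2 cyc — ok
hop 2: step (+0,+1), +2 cyc — ok
hop 3: step (+0,+1), +2 cyc — ok
hop 4: step (+0,+2), +2 cyc — BAD: non-unit step

first_bad_hop = 4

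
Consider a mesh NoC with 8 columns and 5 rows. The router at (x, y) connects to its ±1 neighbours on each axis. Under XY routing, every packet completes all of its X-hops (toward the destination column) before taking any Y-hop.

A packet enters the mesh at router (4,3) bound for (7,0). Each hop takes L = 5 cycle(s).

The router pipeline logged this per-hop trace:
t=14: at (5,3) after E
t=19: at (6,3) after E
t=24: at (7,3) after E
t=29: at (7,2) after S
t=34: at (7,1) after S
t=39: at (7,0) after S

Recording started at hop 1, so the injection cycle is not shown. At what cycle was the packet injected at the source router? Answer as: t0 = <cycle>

t0 = 9

At hop 1 the cycle is 14; in general cyc_k = t0 + kL.
Subtract one hop: t0 = 14 − 5 = 9.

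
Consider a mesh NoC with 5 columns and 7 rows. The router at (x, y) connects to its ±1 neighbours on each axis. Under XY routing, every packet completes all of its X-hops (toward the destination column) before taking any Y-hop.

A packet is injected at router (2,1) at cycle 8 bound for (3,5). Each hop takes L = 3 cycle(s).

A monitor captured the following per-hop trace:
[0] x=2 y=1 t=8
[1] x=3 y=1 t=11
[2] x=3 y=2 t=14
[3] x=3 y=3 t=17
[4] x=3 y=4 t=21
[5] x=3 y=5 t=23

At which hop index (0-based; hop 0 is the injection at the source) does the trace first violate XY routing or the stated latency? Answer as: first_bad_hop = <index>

hop 1: step (+1,+0), +3 cyc — ok
hop 2: step (+0,+1), +3 cyc — ok
hop 3: step (+0,+1), +3 cyc — ok
hop 4: step (+0,+1), +4 cyc — BAD: Δcyc=4≠L

first_bad_hop = 4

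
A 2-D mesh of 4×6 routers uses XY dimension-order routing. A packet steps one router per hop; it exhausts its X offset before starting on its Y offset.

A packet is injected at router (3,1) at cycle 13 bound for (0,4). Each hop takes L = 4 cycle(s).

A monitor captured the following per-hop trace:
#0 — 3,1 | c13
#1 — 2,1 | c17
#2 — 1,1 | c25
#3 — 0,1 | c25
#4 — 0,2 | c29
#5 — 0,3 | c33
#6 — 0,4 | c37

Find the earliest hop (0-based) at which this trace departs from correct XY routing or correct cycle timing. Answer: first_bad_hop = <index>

  1: Δx=-1 Δy=+0 Δt=4 [ok]
  2: Δx=-1 Δy=+0 Δt=8 [BAD: Δcyc=8≠L]

first_bad_hop = 2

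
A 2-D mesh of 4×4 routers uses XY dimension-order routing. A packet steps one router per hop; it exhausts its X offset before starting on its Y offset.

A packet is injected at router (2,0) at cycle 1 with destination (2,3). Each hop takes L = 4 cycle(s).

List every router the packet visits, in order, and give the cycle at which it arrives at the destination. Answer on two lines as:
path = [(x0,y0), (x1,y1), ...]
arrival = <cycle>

src (2,0)  cyc=1
N→(2,1)  cyc=5
N→(2,2)  cyc=9
N→(2,3)  cyc=13

path = [(2,0), (2,1), (2,2), (2,3)]
arrival = 13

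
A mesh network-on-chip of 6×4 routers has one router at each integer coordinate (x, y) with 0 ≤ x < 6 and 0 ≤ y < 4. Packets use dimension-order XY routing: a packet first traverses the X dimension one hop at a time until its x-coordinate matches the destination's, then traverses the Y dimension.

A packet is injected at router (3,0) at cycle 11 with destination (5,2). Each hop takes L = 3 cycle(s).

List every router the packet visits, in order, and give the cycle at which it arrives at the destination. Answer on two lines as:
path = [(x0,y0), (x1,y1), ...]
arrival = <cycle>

hop 0: (3,0) @ cyc 11
hop 1: (4,0) @ cyc 14  [E]
hop 2: (5,0) @ cyc 17  [E]
hop 3: (5,1) @ cyc 20  [N]
hop 4: (5,2) @ cyc 23  [N]

path = [(3,0), (4,0), (5,0), (5,1), (5,2)]
arrival = 23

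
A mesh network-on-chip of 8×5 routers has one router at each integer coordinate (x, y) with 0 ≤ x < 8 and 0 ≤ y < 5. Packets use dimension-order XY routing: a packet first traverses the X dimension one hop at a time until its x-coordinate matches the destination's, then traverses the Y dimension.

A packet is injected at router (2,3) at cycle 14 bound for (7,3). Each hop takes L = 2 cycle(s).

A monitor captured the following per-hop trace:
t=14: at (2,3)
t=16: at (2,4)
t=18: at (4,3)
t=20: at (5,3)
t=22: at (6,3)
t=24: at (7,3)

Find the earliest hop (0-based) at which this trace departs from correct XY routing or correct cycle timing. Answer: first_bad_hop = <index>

first_bad_hop = 1

  1: Δx=+0 Δy=+1 Δt=2 [BAD: Y-move but x=2≠7]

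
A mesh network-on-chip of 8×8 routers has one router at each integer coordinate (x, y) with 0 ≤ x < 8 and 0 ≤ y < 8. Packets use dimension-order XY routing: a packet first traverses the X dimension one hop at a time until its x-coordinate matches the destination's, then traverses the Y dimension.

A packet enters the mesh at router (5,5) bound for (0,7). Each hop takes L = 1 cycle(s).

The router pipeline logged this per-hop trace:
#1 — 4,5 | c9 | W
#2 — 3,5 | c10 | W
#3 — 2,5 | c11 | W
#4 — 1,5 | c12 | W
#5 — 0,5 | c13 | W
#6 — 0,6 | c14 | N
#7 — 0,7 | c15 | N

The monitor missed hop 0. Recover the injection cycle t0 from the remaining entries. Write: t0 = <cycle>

t0 = 8

Hop 1 reached at cycle 9; hop k is at t0 + k·L.
Subtract one hop: t0 = 9 − 1 = 8.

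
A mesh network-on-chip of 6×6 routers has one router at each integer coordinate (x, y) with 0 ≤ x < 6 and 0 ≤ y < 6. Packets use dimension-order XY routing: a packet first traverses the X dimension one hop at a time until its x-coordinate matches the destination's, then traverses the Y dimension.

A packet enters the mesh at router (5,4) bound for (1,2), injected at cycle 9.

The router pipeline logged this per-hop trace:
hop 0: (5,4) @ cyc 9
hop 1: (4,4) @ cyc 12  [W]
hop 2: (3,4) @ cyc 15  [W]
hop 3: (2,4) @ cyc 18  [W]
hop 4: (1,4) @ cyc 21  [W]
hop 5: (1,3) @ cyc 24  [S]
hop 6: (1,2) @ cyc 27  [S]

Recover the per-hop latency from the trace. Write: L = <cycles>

L = 3

Between hops 0 and 1 the cycle counter advances 12 − 9 = 3.
Per-hop latency L = Δcyc = 3.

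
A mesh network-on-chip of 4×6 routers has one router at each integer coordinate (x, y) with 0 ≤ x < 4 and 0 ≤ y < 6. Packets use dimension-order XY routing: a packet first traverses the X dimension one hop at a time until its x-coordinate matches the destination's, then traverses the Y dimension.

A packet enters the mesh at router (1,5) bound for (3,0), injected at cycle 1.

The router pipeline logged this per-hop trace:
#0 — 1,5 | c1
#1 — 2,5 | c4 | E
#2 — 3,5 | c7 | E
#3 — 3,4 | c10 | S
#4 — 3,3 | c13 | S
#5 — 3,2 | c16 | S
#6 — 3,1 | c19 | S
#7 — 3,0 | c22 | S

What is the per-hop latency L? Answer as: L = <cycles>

L = 3

Δcyc across hop 0→1: 4 − 1 = 3.
That increment is L by definition: L = 3.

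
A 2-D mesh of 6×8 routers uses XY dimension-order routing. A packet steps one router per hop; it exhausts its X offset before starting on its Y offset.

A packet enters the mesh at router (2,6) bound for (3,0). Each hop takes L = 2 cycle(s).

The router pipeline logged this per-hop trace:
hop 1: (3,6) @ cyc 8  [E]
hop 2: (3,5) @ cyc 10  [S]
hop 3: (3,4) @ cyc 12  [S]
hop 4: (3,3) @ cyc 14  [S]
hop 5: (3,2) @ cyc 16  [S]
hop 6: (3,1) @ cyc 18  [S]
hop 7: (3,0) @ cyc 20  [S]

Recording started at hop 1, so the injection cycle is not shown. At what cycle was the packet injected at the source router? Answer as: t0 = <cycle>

Hop 1 reached at cycle 8; hop k is at t0 + k·L.
So t0 = 8 − 1·2 = 6.

t0 = 6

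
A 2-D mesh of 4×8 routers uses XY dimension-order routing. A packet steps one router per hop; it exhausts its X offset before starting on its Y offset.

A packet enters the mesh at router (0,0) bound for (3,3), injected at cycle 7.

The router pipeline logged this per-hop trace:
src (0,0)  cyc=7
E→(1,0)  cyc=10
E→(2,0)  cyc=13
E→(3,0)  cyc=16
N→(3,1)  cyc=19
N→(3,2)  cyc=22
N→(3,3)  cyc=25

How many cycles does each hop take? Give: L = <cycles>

From hop 0 (7) to hop 1 (10): +3 cycles.
That increment is L by definition: L = 3.

L = 3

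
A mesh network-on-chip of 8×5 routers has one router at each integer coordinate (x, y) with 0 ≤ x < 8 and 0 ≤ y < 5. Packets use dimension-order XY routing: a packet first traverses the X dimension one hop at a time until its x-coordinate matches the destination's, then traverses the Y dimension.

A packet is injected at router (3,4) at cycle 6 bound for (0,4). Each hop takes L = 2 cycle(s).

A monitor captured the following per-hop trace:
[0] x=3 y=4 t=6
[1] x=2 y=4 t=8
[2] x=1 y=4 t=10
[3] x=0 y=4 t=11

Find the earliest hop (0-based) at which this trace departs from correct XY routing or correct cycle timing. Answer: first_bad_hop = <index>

check 1→ d=(-1,0) cyc+2: ok
check 2→ d=(-1,0) cyc+2: ok
check 3→ d=(-1,0) cyc+1: BAD: Δcyc=1≠L

first_bad_hop = 3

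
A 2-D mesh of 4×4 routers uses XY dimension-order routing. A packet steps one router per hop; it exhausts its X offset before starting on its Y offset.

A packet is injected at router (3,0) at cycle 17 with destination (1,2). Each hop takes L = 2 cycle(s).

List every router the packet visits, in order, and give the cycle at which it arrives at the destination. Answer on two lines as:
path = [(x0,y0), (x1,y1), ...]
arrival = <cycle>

path = [(3,0), (2,0), (1,0), (1,1), (1,2)]
arrival = 25

  0. router=(3,0) cycle=17 (inject)
  1. router=(2,0) cycle=19 dir=W
  2. router=(1,0) cycle=21 dir=W
  3. router=(1,1) cycle=23 dir=N
  4. router=(1,2) cycle=25 dir=N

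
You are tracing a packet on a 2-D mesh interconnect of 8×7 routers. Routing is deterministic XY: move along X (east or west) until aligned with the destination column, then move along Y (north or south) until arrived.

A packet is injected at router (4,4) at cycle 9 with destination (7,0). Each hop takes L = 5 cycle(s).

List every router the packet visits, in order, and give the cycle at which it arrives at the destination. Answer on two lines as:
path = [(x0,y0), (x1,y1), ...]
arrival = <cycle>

path = [(4,4), (5,4), (6,4), (7,4), (7,3), (7,2), (7,1), (7,0)]
arrival = 44

  0. router=(4,4) cycle=9 (inject)
  1. router=(5,4) cycle=14 dir=E
  2. router=(6,4) cycle=19 dir=E
  3. router=(7,4) cycle=24 dir=E
  4. router=(7,3) cycle=29 dir=S
  5. router=(7,2) cycle=34 dir=S
  6. router=(7,1) cycle=39 dir=S
  7. router=(7,0) cycle=44 dir=S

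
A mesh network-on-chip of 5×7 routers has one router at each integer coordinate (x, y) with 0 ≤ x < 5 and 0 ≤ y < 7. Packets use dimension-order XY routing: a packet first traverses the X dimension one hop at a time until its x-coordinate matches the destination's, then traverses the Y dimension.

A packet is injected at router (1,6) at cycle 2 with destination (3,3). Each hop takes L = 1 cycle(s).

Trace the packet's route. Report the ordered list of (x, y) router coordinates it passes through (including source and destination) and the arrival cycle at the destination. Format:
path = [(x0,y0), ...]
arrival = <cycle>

path = [(1,6), (2,6), (3,6), (3,5), (3,4), (3,3)]
arrival = 7

  0. router=(1,6) cycle=2 (inject)
  1. router=(2,6) cycle=3 dir=E
  2. router=(3,6) cycle=4 dir=E
  3. router=(3,5) cycle=5 dir=S
  4. router=(3,4) cycle=6 dir=S
  5. router=(3,3) cycle=7 dir=S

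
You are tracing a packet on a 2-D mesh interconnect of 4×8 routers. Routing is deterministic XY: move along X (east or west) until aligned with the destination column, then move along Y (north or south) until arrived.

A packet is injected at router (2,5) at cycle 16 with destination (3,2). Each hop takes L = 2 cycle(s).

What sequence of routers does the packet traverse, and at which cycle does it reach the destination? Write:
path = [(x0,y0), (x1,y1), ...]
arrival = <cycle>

t=16: at (2,5)
t=18: at (3,5) after E
t=20: at (3,4) after S
t=22: at (3,3) after S
t=24: at (3,2) after S

path = [(2,5), (3,5), (3,4), (3,3), (3,2)]
arrival = 24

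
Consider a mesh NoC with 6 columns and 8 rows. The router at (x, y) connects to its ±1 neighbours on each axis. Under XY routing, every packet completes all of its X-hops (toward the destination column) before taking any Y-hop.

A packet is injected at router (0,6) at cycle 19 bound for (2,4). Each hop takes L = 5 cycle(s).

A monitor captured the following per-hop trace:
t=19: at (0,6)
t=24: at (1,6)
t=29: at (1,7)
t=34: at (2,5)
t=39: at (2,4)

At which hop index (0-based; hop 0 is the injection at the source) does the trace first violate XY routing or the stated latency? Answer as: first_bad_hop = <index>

first_bad_hop = 2

hop 1: step (+1,+0), +5 cyc — ok
hop 2: step (+0,+1), +5 cyc — BAD: Y-move but x=1≠2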